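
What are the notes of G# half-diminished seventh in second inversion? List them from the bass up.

Spelling G# half-diminished seventh: G#–B–D–F#. In second inversion the fifth is bass, giving D, F#, G#, B from the bottom.

D, F#, G#, B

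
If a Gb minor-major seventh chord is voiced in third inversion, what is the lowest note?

F

In third inversion the seventh is lowest. For Gb minor-major seventh (Gb–Bbb–Db–F) that is F.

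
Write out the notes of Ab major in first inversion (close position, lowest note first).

C, Eb, Ab

Ab major is Ab–C–Eb. First inversion puts the third (C) in the bass, with the remaining tones above: C, Eb, Ab.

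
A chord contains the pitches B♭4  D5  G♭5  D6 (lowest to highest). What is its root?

Bb, D, Gb are the tones of a Gb augmented triad (Gb–Bb–D), making Gb the root.

Gb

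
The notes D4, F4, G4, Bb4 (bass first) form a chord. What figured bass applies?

The notes D, F, G, Bb stack in thirds as G–Bb–D–F — a G minor seventh chord. The bass D is the fifth, so this is second inversion: figured 4/3.

4/3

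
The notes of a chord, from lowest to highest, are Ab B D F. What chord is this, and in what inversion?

B diminished seventh, third inversion

The distinct note names are Ab, B, D, F. Stacked in thirds they read B–D–F–Ab, which is a diminished seventh chord on B.
With the seventh (Ab) in the bass, the chord is in third inversion (figured bass 4/2).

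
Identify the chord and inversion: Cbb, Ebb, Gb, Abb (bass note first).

Abb minor-major seventh, first inversion

The pitch classes Cbb, Ebb, Gb, Abb arrange in thirds as Abb–Cbb–Ebb–Gb: an Abb minor-major seventh chord.
With the third (Cbb) in the bass, the chord is in first inversion (figured bass 6/5).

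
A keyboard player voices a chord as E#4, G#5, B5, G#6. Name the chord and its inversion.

E# diminished, root position

Reducing to letter names: E#, G#, B. These stack in thirds as E#–G#–B — an E# diminished triad.
With the root (E#) in the bass, the chord is in root position (figured bass 5/3).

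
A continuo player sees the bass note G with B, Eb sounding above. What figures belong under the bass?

6

The notes G, B, Eb stack in thirds as Eb–G–B — an Eb augmented triad. The bass G is the third, so this is first inversion: figured 6.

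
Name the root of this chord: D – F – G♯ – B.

G#

Reordering D, F, G#, B into stacked thirds gives G#–B–D–F; the bottom of that stack, G#, is the root.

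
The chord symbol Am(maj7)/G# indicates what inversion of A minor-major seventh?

third inversion

Am(maj7)/G# means A minor-major seventh with G# in the bass. G# is the seventh of A minor-major seventh (A–C–E–G#), so this is third inversion.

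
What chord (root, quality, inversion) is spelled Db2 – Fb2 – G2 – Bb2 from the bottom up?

Reducing to letter names: Db, Fb, G, Bb. These stack in thirds as G–Bb–Db–Fb — a G diminished seventh chord.
Db is the fifth of G diminished seventh; fifth in the bass means second inversion (figured bass 4/3).

G diminished seventh, second inversion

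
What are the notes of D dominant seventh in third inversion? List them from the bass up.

C, D, F#, A

D dominant seventh is D–F#–A–C. Third inversion puts the seventh (C) in the bass, with the remaining tones above: C, D, F#, A.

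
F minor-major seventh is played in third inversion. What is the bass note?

E

The seventh of F minor-major seventh (F–Ab–C–E) is E; that is the bass in third inversion.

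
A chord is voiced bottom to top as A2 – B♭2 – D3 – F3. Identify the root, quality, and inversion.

Bb major seventh, third inversion

The distinct note names are A, Bb, D, F. Stacked in thirds they read Bb–D–F–A, which is a major seventh chord on Bb.
The lowest note is A, the seventh of the chord, so this is third inversion (figured bass 4/2).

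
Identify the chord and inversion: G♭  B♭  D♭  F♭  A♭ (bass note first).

Reducing to letter names: Gb, Bb, Db, Fb, Ab. These stack in thirds as Gb–Bb–Db–Fb–Ab — a Gb dominant ninth chord.
The lowest note is Gb, the root of the chord, so this is root position.

Gb dominant ninth, root position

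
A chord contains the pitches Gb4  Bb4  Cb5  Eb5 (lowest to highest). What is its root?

Gb, Bb, Cb, Eb are the tones of a Cb major seventh chord (Cb–Eb–Gb–Bb), making Cb the root.

Cb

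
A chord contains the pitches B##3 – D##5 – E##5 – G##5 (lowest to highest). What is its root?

E##

The distinct letter names are B##, D##, E##, G##. Arranged as a stack of thirds they read E##–G##–B##–D##, so E## is the root (an E## minor seventh chord).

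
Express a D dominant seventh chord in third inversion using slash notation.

D7/C

Third inversion of D dominant seventh has the seventh (C) in the bass. As a slash chord: D7/C.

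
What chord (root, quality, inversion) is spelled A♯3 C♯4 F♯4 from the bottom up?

Reducing to letter names: A#, C#, F#. These stack in thirds as F#–A#–C# — an F# major triad.
A# is the third of F# major; third in the bass means first inversion (figured bass 6).

F# major, first inversion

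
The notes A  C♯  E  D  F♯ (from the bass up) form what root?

D

A, C#, E, D, F# are the tones of a D major ninth chord (D–F#–A–C#–E), making D the root.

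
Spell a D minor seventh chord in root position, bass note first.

D minor seventh is D–F–A–C. Root position puts the root (D) in the bass, with the remaining tones above: D, F, A, C.

D, F, A, C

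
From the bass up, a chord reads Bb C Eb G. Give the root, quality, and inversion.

C minor seventh, third inversion

The pitch classes Bb, C, Eb, G arrange in thirds as C–Eb–G–Bb: a C minor seventh chord.
With the seventh (Bb) in the bass, the chord is in third inversion (figured bass 4/2).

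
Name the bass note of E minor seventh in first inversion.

G

E minor seventh is E–G–B–D. First inversion places the third in the bass: G.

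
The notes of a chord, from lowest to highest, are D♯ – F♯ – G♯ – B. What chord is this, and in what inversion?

G# minor seventh, second inversion

Reducing to letter names: D#, F#, G#, B. These stack in thirds as G#–B–D#–F# — a G# minor seventh chord.
With the fifth (D#) in the bass, the chord is in second inversion (figured bass 4/3).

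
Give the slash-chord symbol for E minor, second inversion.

Em/B

Second inversion of E minor has the fifth (B) in the bass. As a slash chord: Em/B.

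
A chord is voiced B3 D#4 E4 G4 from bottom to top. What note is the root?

E

Reordering B, D#, E, G into stacked thirds gives E–G–B–D#; the bottom of that stack, E, is the root.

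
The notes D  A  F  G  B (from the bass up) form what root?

The distinct letter names are D, A, F, G, B. Arranged as a stack of thirds they read G–B–D–F–A, so G is the root (a G dominant ninth chord).

G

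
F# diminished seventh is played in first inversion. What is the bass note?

A

The third of F# diminished seventh (F#–A–C–Eb) is A; that is the bass in first inversion.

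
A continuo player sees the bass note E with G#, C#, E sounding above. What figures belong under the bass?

The notes E, G#, C# stack in thirds as C#–E–G# — a C# minor triad. The bass E is the third, so this is first inversion: figured 6.

6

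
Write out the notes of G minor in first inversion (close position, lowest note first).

Bb, D, G

The chord tones are G–Bb–D. With the third (Bb) lowest for first inversion: Bb, D, G.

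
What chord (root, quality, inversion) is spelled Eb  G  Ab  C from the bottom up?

Ab major seventh, second inversion

The pitch classes Eb, G, Ab, C arrange in thirds as Ab–C–Eb–G: an Ab major seventh chord.
With the fifth (Eb) in the bass, the chord is in second inversion (figured bass 4/3).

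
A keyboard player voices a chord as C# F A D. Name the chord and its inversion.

Reducing to letter names: C#, F, A, D. These stack in thirds as D–F–A–C# — a D minor-major seventh chord.
C# is the seventh of D minor-major seventh; seventh in the bass means third inversion (figured bass 4/2).

D minor-major seventh, third inversion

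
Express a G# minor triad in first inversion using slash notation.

G#m/B

First inversion of G# minor has the third (B) in the bass. As a slash chord: G#m/B.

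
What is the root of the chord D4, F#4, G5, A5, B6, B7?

The distinct letter names are D, F#, G, A, B. Arranged as a stack of thirds they read G–B–D–F#–A, so G is the root (a G major ninth chord).

G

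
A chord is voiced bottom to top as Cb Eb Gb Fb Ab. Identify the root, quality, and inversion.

The distinct note names are Cb, Eb, Gb, Fb, Ab. Stacked in thirds they read Fb–Ab–Cb–Eb–Gb, which is a major ninth chord on Fb.
With the fifth (Cb) in the bass, the chord is in second inversion.

Fb major ninth, second inversion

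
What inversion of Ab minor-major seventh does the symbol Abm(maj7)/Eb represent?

Abm(maj7)/Eb means Ab minor-major seventh with Eb in the bass. Eb is the fifth of Ab minor-major seventh (Ab–Cb–Eb–G), so this is second inversion.

second inversion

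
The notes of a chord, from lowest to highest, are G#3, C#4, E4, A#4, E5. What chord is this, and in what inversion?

The pitch classes G#, C#, E, A# arrange in thirds as A#–C#–E–G#: an A# half-diminished seventh chord.
G# is the seventh of A# half-diminished seventh; seventh in the bass means third inversion (figured bass 4/2).

A# half-diminished seventh, third inversion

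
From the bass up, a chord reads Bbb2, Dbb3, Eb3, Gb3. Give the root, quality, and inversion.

The distinct note names are Bbb, Dbb, Eb, Gb. Stacked in thirds they read Eb–Gb–Bbb–Dbb, which is a diminished seventh chord on Eb.
Bbb is the fifth of Eb diminished seventh; fifth in the bass means second inversion (figured bass 4/3).

Eb diminished seventh, second inversion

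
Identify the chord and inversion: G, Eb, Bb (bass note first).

Eb major, first inversion

The distinct note names are G, Eb, Bb. Stacked in thirds they read Eb–G–Bb, which is a major triad on Eb.
With the third (G) in the bass, the chord is in first inversion (figured bass 6).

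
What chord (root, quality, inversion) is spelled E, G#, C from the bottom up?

The pitch classes E, G#, C arrange in thirds as C–E–G#: a C augmented triad.
The lowest note is E, the third of the chord, so this is first inversion (figured bass 6).

C augmented, first inversion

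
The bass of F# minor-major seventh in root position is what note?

In root position the root is lowest. For F# minor-major seventh (F#–A–C#–E#) that is F#.

F#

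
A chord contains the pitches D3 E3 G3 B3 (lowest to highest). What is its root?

E

D, E, G, B are the tones of an E minor seventh chord (E–G–B–D), making E the root.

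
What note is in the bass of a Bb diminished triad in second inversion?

Bb diminished is Bb–Db–Fb. Second inversion places the fifth in the bass: Fb.

Fb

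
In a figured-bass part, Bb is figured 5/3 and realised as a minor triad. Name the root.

The figures 5/3 mean the root of the chord is in the bass. If Bb is the root of a minor triad, the root is Bb (chord tones Bb–Db–F).

Bb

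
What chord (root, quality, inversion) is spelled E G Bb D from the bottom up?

The distinct note names are E, G, Bb, D. Stacked in thirds they read E–G–Bb–D, which is a half-diminished seventh chord on E.
The lowest note is E, the root of the chord, so this is root position (figured bass 7).

E half-diminished seventh, root position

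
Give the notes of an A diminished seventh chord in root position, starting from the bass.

A diminished seventh is A–C–Eb–Gb. Root position puts the root (A) in the bass, with the remaining tones above: A, C, Eb, Gb.

A, C, Eb, Gb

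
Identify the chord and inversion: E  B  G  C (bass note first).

C major seventh, first inversion

The pitch classes E, B, G, C arrange in thirds as C–E–G–B: a C major seventh chord.
With the third (E) in the bass, the chord is in first inversion (figured bass 6/5).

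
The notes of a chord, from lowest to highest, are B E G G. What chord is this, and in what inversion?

E minor, second inversion

The pitch classes B, E, G arrange in thirds as E–G–B: an E minor triad.
B is the fifth of E minor; fifth in the bass means second inversion (figured bass 6/4).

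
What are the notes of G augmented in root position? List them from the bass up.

Spelling G augmented: G–B–D#. In root position the root is bass, giving G, B, D# from the bottom.

G, B, D#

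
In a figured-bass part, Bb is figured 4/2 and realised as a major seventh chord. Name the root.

The figures 4/2 mean the seventh of the chord is in the bass. If Bb is the seventh of a major seventh chord, the root is Cb (chord tones Cb–Eb–Gb–Bb).

Cb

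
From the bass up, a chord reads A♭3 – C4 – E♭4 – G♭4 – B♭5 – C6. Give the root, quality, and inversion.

Reducing to letter names: Ab, C, Eb, Gb, Bb. These stack in thirds as Ab–C–Eb–Gb–Bb — an Ab dominant ninth chord.
With the root (Ab) in the bass, the chord is in root position.

Ab dominant ninth, root position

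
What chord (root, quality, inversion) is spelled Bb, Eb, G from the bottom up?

Eb major, second inversion

The distinct note names are Bb, Eb, G. Stacked in thirds they read Eb–G–Bb, which is a major triad on Eb.
With the fifth (Bb) in the bass, the chord is in second inversion (figured bass 6/4).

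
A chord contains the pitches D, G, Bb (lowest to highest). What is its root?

The distinct letter names are D, G, Bb. Arranged as a stack of thirds they read G–Bb–D, so G is the root (a G minor triad).

G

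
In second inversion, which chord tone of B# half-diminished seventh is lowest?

The fifth of B# half-diminished seventh (B#–D#–F#–A#) is F#; that is the bass in second inversion.

F#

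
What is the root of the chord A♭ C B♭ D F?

Ab, C, Bb, D, F are the tones of a Bb dominant ninth chord (Bb–D–F–Ab–C), making Bb the root.

Bb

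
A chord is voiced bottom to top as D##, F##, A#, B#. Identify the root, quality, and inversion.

B# dominant seventh, first inversion

The distinct note names are D##, F##, A#, B#. Stacked in thirds they read B#–D##–F##–A#, which is a dominant seventh chord on B#.
The lowest note is D##, the third of the chord, so this is first inversion (figured bass 6/5).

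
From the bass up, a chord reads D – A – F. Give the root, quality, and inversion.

The distinct note names are D, A, F. Stacked in thirds they read D–F–A, which is a minor triad on D.
With the root (D) in the bass, the chord is in root position (figured bass 5/3).

D minor, root position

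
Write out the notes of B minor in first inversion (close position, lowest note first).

D, F#, B

B minor is B–D–F#. First inversion puts the third (D) in the bass, with the remaining tones above: D, F#, B.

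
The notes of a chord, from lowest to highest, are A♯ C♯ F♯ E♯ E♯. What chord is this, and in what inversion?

F# major seventh, first inversion

The distinct note names are A#, C#, F#, E#. Stacked in thirds they read F#–A#–C#–E#, which is a major seventh chord on F#.
With the third (A#) in the bass, the chord is in first inversion (figured bass 6/5).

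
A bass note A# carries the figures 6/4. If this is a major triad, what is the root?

D#

The figures 6/4 mean the fifth of the chord is in the bass. If A# is the fifth of a major triad, the root is D# (chord tones D#–F##–A#).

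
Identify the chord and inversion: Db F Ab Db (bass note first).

Db major, root position

Reducing to letter names: Db, F, Ab. These stack in thirds as Db–F–Ab — a Db major triad.
With the root (Db) in the bass, the chord is in root position (figured bass 5/3).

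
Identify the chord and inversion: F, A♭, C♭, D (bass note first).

D diminished seventh, first inversion

The distinct note names are F, Ab, Cb, D. Stacked in thirds they read D–F–Ab–Cb, which is a diminished seventh chord on D.
F is the third of D diminished seventh; third in the bass means first inversion (figured bass 6/5).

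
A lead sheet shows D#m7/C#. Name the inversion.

D#m7/C# means D# minor seventh with C# in the bass. C# is the seventh of D# minor seventh (D#–F#–A#–C#), so this is third inversion.

third inversion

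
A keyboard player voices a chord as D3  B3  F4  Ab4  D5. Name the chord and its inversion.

B diminished seventh, first inversion

Reducing to letter names: D, B, F, Ab. These stack in thirds as B–D–F–Ab — a B diminished seventh chord.
With the third (D) in the bass, the chord is in first inversion (figured bass 6/5).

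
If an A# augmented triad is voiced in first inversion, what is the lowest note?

C##

In first inversion the third is lowest. For A# augmented (A#–C##–E##) that is C##.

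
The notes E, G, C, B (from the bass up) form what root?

C

The distinct letter names are E, G, C, B. Arranged as a stack of thirds they read C–E–G–B, so C is the root (a C major seventh chord).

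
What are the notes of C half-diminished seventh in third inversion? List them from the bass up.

The chord tones are C–Eb–Gb–Bb. With the seventh (Bb) lowest for third inversion: Bb, C, Eb, Gb.

Bb, C, Eb, Gb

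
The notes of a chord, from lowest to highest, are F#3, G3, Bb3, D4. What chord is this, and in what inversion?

G minor-major seventh, third inversion

The distinct note names are F#, G, Bb, D. Stacked in thirds they read G–Bb–D–F#, which is a minor-major seventh chord on G.
With the seventh (F#) in the bass, the chord is in third inversion (figured bass 4/2).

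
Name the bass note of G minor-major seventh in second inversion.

The fifth of G minor-major seventh (G–Bb–D–F#) is D; that is the bass in second inversion.

D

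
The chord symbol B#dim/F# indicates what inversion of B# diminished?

second inversion

B#dim/F# means B# diminished with F# in the bass. F# is the fifth of B# diminished (B#–D#–F#), so this is second inversion.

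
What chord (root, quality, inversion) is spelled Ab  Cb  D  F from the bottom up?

Reducing to letter names: Ab, Cb, D, F. These stack in thirds as D–F–Ab–Cb — a D diminished seventh chord.
Ab is the fifth of D diminished seventh; fifth in the bass means second inversion (figured bass 4/3).

D diminished seventh, second inversion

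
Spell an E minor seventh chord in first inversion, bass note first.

E minor seventh is E–G–B–D. First inversion puts the third (G) in the bass, with the remaining tones above: G, B, D, E.

G, B, D, E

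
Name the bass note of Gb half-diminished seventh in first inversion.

The third of Gb half-diminished seventh (Gb–Bbb–Dbb–Fb) is Bbb; that is the bass in first inversion.

Bbb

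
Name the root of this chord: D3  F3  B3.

D, F, B are the tones of a B diminished triad (B–D–F), making B the root.

B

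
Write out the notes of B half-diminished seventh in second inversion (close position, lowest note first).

B half-diminished seventh is B–D–F–A. Second inversion puts the fifth (F) in the bass, with the remaining tones above: F, A, B, D.

F, A, B, D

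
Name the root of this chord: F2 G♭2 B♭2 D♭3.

Gb

Reordering F, Gb, Bb, Db into stacked thirds gives Gb–Bb–Db–F; the bottom of that stack, Gb, is the root.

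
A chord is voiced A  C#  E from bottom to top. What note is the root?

Reordering A, C#, E into stacked thirds gives A–C#–E; the bottom of that stack, A, is the root.

A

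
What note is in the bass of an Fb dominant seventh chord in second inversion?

The fifth of Fb dominant seventh (Fb–Ab–Cb–Ebb) is Cb; that is the bass in second inversion.

Cb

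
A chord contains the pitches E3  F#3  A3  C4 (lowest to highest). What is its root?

F#

Reordering E, F#, A, C into stacked thirds gives F#–A–C–E; the bottom of that stack, F#, is the root.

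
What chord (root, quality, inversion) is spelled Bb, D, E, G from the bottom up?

The pitch classes Bb, D, E, G arrange in thirds as E–G–Bb–D: an E half-diminished seventh chord.
Bb is the fifth of E half-diminished seventh; fifth in the bass means second inversion (figured bass 4/3).

E half-diminished seventh, second inversion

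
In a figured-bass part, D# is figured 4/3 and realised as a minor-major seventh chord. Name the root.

The figures 4/3 mean the fifth of the chord is in the bass. If D# is the fifth of a minor-major seventh chord, the root is G# (chord tones G#–B–D#–F##).

G#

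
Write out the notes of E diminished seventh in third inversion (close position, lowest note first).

The chord tones are E–G–Bb–Db. With the seventh (Db) lowest for third inversion: Db, E, G, Bb.

Db, E, G, Bb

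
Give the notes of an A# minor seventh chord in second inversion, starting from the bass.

E#, G#, A#, C#

Spelling A# minor seventh: A#–C#–E#–G#. In second inversion the fifth is bass, giving E#, G#, A#, C# from the bottom.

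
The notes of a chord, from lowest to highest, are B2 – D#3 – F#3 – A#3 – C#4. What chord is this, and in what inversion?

B major ninth, root position

The pitch classes B, D#, F#, A#, C# arrange in thirds as B–D#–F#–A#–C#: a B major ninth chord.
B is the root of B major ninth; root in the bass means root position.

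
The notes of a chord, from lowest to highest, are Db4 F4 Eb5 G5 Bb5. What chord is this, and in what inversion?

Eb dominant ninth, third inversion

Reducing to letter names: Db, F, Eb, G, Bb. These stack in thirds as Eb–G–Bb–Db–F — an Eb dominant ninth chord.
Db is the seventh of Eb dominant ninth; seventh in the bass means third inversion.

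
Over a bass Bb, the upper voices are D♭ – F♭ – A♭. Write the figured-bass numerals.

7

The notes Bb, Db, Fb, Ab stack in thirds as Bb–Db–Fb–Ab — a Bb half-diminished seventh chord. The bass Bb is the root, so this is root position: figured 7.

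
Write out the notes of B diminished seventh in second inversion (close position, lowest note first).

F, Ab, B, D

The chord tones are B–D–F–Ab. With the fifth (F) lowest for second inversion: F, Ab, B, D.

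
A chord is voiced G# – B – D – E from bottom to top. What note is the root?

G#, B, D, E are the tones of an E dominant seventh chord (E–G#–B–D), making E the root.

E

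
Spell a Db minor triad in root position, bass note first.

Db, Fb, Ab

The chord tones are Db–Fb–Ab. With the root (Db) lowest for root position: Db, Fb, Ab.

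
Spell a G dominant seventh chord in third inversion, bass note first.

F, G, B, D

Spelling G dominant seventh: G–B–D–F. In third inversion the seventh is bass, giving F, G, B, D from the bottom.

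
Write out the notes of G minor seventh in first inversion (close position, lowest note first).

Bb, D, F, G

The chord tones are G–Bb–D–F. With the third (Bb) lowest for first inversion: Bb, D, F, G.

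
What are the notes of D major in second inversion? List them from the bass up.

A, D, F#

The chord tones are D–F#–A. With the fifth (A) lowest for second inversion: A, D, F#.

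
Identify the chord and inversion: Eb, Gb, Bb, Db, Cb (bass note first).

Reducing to letter names: Eb, Gb, Bb, Db, Cb. These stack in thirds as Cb–Eb–Gb–Bb–Db — a Cb major ninth chord.
Eb is the third of Cb major ninth; third in the bass means first inversion.

Cb major ninth, first inversion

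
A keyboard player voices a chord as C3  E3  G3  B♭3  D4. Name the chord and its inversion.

Reducing to letter names: C, E, G, Bb, D. These stack in thirds as C–E–G–Bb–D — a C dominant ninth chord.
With the root (C) in the bass, the chord is in root position.

C dominant ninth, root position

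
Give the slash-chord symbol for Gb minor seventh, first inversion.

First inversion of Gb minor seventh has the third (Bbb) in the bass. As a slash chord: Gbm7/Bbb.

Gbm7/Bbb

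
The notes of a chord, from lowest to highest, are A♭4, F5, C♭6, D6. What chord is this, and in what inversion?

The distinct note names are Ab, F, Cb, D. Stacked in thirds they read D–F–Ab–Cb, which is a diminished seventh chord on D.
With the fifth (Ab) in the bass, the chord is in second inversion (figured bass 4/3).

D diminished seventh, second inversion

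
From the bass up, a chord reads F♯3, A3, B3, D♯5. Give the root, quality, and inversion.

B dominant seventh, second inversion

The pitch classes F#, A, B, D# arrange in thirds as B–D#–F#–A: a B dominant seventh chord.
With the fifth (F#) in the bass, the chord is in second inversion (figured bass 4/3).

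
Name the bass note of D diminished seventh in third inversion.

Cb

D diminished seventh is D–F–Ab–Cb. Third inversion places the seventh in the bass: Cb.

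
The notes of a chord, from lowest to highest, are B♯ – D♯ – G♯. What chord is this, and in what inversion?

G# major, first inversion

Reducing to letter names: B#, D#, G#. These stack in thirds as G#–B#–D# — a G# major triad.
B# is the third of G# major; third in the bass means first inversion (figured bass 6).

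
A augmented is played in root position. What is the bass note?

A augmented is A–C#–E#. Root position places the root in the bass: A.

A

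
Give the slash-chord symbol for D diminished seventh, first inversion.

First inversion of D diminished seventh has the third (F) in the bass. As a slash chord: Ddim7/F.

Ddim7/F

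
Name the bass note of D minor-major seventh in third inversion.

C#

The seventh of D minor-major seventh (D–F–A–C#) is C#; that is the bass in third inversion.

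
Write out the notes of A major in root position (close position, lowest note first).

Spelling A major: A–C#–E. In root position the root is bass, giving A, C#, E from the bottom.

A, C#, E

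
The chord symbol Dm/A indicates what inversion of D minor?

Dm/A means D minor with A in the bass. A is the fifth of D minor (D–F–A), so this is second inversion.

second inversion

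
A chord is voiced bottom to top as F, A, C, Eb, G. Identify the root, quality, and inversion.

The pitch classes F, A, C, Eb, G arrange in thirds as F–A–C–Eb–G: an F dominant ninth chord.
With the root (F) in the bass, the chord is in root position.

F dominant ninth, root position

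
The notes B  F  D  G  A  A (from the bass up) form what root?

G

The distinct letter names are B, F, D, G, A. Arranged as a stack of thirds they read G–B–D–F–A, so G is the root (a G dominant ninth chord).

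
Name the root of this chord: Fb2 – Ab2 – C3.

The distinct letter names are Fb, Ab, C. Arranged as a stack of thirds they read Fb–Ab–C, so Fb is the root (an Fb augmented triad).

Fb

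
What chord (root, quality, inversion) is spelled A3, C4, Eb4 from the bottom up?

A diminished, root position

The distinct note names are A, C, Eb. Stacked in thirds they read A–C–Eb, which is a diminished triad on A.
A is the root of A diminished; root in the bass means root position (figured bass 5/3).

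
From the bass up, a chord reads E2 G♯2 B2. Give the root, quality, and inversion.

E major, root position

Reducing to letter names: E, G#, B. These stack in thirds as E–G#–B — an E major triad.
The lowest note is E, the root of the chord, so this is root position (figured bass 5/3).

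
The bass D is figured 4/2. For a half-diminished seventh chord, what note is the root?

E

The figures 4/2 mean the seventh of the chord is in the bass. If D is the seventh of a half-diminished seventh chord, the root is E (chord tones E–G–Bb–D).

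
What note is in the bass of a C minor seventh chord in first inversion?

C minor seventh is C–Eb–G–Bb. First inversion places the third in the bass: Eb.

Eb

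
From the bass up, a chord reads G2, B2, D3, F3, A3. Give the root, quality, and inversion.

Reducing to letter names: G, B, D, F, A. These stack in thirds as G–B–D–F–A — a G dominant ninth chord.
The lowest note is G, the root of the chord, so this is root position.

G dominant ninth, root position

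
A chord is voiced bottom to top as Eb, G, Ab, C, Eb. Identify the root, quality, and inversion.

Ab major seventh, second inversion

Reducing to letter names: Eb, G, Ab, C. These stack in thirds as Ab–C–Eb–G — an Ab major seventh chord.
Eb is the fifth of Ab major seventh; fifth in the bass means second inversion (figured bass 4/3).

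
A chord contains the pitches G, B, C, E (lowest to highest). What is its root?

C

The distinct letter names are G, B, C, E. Arranged as a stack of thirds they read C–E–G–B, so C is the root (a C major seventh chord).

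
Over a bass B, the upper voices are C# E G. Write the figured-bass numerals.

4/2

The notes B, C#, E, G stack in thirds as C#–E–G–B — a C# half-diminished seventh chord. The bass B is the seventh, so this is third inversion: figured 4/2.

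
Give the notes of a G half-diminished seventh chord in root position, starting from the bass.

G, Bb, Db, F

G half-diminished seventh is G–Bb–Db–F. Root position puts the root (G) in the bass, with the remaining tones above: G, Bb, Db, F.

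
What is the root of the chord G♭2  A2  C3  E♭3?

Reordering Gb, A, C, Eb into stacked thirds gives A–C–Eb–Gb; the bottom of that stack, A, is the root.

A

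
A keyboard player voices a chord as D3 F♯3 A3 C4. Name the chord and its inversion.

The distinct note names are D, F#, A, C. Stacked in thirds they read D–F#–A–C, which is a dominant seventh chord on D.
With the root (D) in the bass, the chord is in root position (figured bass 7).

D dominant seventh, root position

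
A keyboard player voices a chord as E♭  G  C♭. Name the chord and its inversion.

Cb augmented, first inversion

Reducing to letter names: Eb, G, Cb. These stack in thirds as Cb–Eb–G — a Cb augmented triad.
The lowest note is Eb, the third of the chord, so this is first inversion (figured bass 6).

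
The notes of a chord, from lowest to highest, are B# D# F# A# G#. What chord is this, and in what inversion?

The distinct note names are B#, D#, F#, A#, G#. Stacked in thirds they read G#–B#–D#–F#–A#, which is a dominant ninth chord on G#.
With the third (B#) in the bass, the chord is in first inversion.

G# dominant ninth, first inversion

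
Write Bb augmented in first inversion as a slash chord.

First inversion of Bb augmented has the third (D) in the bass. As a slash chord: Bbaug/D.

Bbaug/D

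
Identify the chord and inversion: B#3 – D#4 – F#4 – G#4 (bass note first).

The distinct note names are B#, D#, F#, G#. Stacked in thirds they read G#–B#–D#–F#, which is a dominant seventh chord on G#.
B# is the third of G# dominant seventh; third in the bass means first inversion (figured bass 6/5).

G# dominant seventh, first inversion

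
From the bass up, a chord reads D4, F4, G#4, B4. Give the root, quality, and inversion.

G# diminished seventh, second inversion

The distinct note names are D, F, G#, B. Stacked in thirds they read G#–B–D–F, which is a diminished seventh chord on G#.
D is the fifth of G# diminished seventh; fifth in the bass means second inversion (figured bass 4/3).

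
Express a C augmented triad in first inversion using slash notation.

Caug/E

First inversion of C augmented has the third (E) in the bass. As a slash chord: Caug/E.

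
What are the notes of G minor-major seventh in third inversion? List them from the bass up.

G minor-major seventh is G–Bb–D–F#. Third inversion puts the seventh (F#) in the bass, with the remaining tones above: F#, G, Bb, D.

F#, G, Bb, D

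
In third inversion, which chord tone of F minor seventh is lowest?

F minor seventh is F–Ab–C–Eb. Third inversion places the seventh in the bass: Eb.

Eb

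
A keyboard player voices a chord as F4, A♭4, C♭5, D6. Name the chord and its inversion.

D diminished seventh, first inversion

The distinct note names are F, Ab, Cb, D. Stacked in thirds they read D–F–Ab–Cb, which is a diminished seventh chord on D.
F is the third of D diminished seventh; third in the bass means first inversion (figured bass 6/5).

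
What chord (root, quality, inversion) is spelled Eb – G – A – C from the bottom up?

A half-diminished seventh, second inversion

The distinct note names are Eb, G, A, C. Stacked in thirds they read A–C–Eb–G, which is a half-diminished seventh chord on A.
The lowest note is Eb, the fifth of the chord, so this is second inversion (figured bass 4/3).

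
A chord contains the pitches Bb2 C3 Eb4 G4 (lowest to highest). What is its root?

C

Reordering Bb, C, Eb, G into stacked thirds gives C–Eb–G–Bb; the bottom of that stack, C, is the root.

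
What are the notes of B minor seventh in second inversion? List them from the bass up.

The chord tones are B–D–F#–A. With the fifth (F#) lowest for second inversion: F#, A, B, D.

F#, A, B, D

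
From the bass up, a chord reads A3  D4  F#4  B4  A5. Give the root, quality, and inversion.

B minor seventh, third inversion

The pitch classes A, D, F#, B arrange in thirds as B–D–F#–A: a B minor seventh chord.
A is the seventh of B minor seventh; seventh in the bass means third inversion (figured bass 4/2).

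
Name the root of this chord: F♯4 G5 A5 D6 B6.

The distinct letter names are F#, G, A, D, B. Arranged as a stack of thirds they read G–B–D–F#–A, so G is the root (a G major ninth chord).

G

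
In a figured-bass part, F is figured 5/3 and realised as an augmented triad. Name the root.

F

The figures 5/3 mean the root of the chord is in the bass. If F is the root of an augmented triad, the root is F (chord tones F–A–C#).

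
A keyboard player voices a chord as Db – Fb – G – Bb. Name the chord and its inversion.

The distinct note names are Db, Fb, G, Bb. Stacked in thirds they read G–Bb–Db–Fb, which is a diminished seventh chord on G.
With the fifth (Db) in the bass, the chord is in second inversion (figured bass 4/3).

G diminished seventh, second inversion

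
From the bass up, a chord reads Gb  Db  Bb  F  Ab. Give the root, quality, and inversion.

The distinct note names are Gb, Db, Bb, F, Ab. Stacked in thirds they read Gb–Bb–Db–F–Ab, which is a major ninth chord on Gb.
With the root (Gb) in the bass, the chord is in root position.

Gb major ninth, root position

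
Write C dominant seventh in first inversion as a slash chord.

First inversion of C dominant seventh has the third (E) in the bass. As a slash chord: C7/E.

C7/E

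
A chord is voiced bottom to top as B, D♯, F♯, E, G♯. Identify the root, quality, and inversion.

Reducing to letter names: B, D#, F#, E, G#. These stack in thirds as E–G#–B–D#–F# — an E major ninth chord.
B is the fifth of E major ninth; fifth in the bass means second inversion.

E major ninth, second inversion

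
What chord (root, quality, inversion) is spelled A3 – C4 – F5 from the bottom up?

F major, first inversion

The pitch classes A, C, F arrange in thirds as F–A–C: an F major triad.
With the third (A) in the bass, the chord is in first inversion (figured bass 6).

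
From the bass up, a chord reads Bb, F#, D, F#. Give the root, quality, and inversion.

Bb augmented, root position

The distinct note names are Bb, F#, D. Stacked in thirds they read Bb–D–F#, which is an augmented triad on Bb.
The lowest note is Bb, the root of the chord, so this is root position (figured bass 5/3).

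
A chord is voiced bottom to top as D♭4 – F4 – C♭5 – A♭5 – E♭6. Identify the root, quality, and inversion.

Db dominant ninth, root position

Reducing to letter names: Db, F, Cb, Ab, Eb. These stack in thirds as Db–F–Ab–Cb–Eb — a Db dominant ninth chord.
With the root (Db) in the bass, the chord is in root position.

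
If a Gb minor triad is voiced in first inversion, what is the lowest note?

Bbb

The third of Gb minor (Gb–Bbb–Db) is Bbb; that is the bass in first inversion.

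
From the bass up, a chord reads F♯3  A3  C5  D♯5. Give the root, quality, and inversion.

The pitch classes F#, A, C, D# arrange in thirds as D#–F#–A–C: a D# diminished seventh chord.
F# is the third of D# diminished seventh; third in the bass means first inversion (figured bass 6/5).

D# diminished seventh, first inversion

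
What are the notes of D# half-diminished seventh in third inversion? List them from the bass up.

The chord tones are D#–F#–A–C#. With the seventh (C#) lowest for third inversion: C#, D#, F#, A.

C#, D#, F#, A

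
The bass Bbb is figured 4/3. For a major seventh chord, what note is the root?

The figures 4/3 mean the fifth of the chord is in the bass. If Bbb is the fifth of a major seventh chord, the root is Ebb (chord tones Ebb–Gb–Bbb–Db).

Ebb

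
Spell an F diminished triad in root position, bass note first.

F diminished is F–Ab–Cb. Root position puts the root (F) in the bass, with the remaining tones above: F, Ab, Cb.

F, Ab, Cb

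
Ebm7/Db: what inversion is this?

third inversion

Ebm7/Db means Eb minor seventh with Db in the bass. Db is the seventh of Eb minor seventh (Eb–Gb–Bb–Db), so this is third inversion.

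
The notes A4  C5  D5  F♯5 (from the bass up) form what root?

D

Reordering A, C, D, F# into stacked thirds gives D–F#–A–C; the bottom of that stack, D, is the root.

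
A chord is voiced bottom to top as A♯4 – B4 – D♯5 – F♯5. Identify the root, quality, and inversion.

Reducing to letter names: A#, B, D#, F#. These stack in thirds as B–D#–F#–A# — a B major seventh chord.
A# is the seventh of B major seventh; seventh in the bass means third inversion (figured bass 4/2).

B major seventh, third inversion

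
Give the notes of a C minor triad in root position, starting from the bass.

Spelling C minor: C–Eb–G. In root position the root is bass, giving C, Eb, G from the bottom.

C, Eb, G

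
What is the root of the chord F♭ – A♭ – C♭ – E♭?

The distinct letter names are Fb, Ab, Cb, Eb. Arranged as a stack of thirds they read Fb–Ab–Cb–Eb, so Fb is the root (an Fb major seventh chord).

Fb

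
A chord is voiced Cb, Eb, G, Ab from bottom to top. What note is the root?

Ab

Reordering Cb, Eb, G, Ab into stacked thirds gives Ab–Cb–Eb–G; the bottom of that stack, Ab, is the root.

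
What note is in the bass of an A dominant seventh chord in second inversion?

E

A dominant seventh is A–C#–E–G. Second inversion places the fifth in the bass: E.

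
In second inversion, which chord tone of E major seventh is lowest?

E major seventh is E–G#–B–D#. Second inversion places the fifth in the bass: B.

B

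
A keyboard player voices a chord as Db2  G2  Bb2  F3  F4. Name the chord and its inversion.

G half-diminished seventh, second inversion

The pitch classes Db, G, Bb, F arrange in thirds as G–Bb–Db–F: a G half-diminished seventh chord.
Db is the fifth of G half-diminished seventh; fifth in the bass means second inversion (figured bass 4/3).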